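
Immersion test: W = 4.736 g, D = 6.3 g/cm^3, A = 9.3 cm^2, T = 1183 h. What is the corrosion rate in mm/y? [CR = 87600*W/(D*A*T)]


Apply the mm/y weight-loss relation: CR = 87600 * W / (D * A * T)
Numerator: 87600 * 4.736 = 414873.6
Denominator: 6.3 * 9.3 * 1183 = 69311.97
CR = 414873.6 / 69311.97 = 5.985598 mm/y

5.985598 mm/y


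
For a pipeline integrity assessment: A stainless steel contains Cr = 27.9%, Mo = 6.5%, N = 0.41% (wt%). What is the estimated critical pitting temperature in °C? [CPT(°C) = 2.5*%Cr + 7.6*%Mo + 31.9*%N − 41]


Apply the ASTM G48 empirical CPT estimate: CPT(°C) = 2.5*%Cr + 7.6*%Mo + 31.9*%N − 41
2.5*27.9 = 69.75; 7.6*6.5 = 49.4; 31.9*0.41 = 13.079
CPT = 69.75 + 49.4 + 13.079 − 41 = 91.229 °C
Rounded to 0.1 °C: CPT ≈ 91.2 °C

91.2 °C


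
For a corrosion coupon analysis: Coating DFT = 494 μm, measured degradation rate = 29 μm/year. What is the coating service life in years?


Service life = thickness / degradation rate
Life = 494 / 29 = 17.0 years

17.0 years


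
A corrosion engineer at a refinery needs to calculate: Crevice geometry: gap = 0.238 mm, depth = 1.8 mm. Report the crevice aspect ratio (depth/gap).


Aspect ratio = depth / gap
Ratio = 1.8 / 0.238 = 7.6

7.6


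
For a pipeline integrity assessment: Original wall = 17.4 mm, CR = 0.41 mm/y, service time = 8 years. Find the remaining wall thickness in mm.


Remaining wall = original − CR × time
t = 17.4 − 0.41*8 = 17.4 − 3.28 = 14.12 mm

14.12 mm


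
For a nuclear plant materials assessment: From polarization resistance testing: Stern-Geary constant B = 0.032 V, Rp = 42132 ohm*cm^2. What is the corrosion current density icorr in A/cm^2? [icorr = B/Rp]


Apply the Stern-Geary relation: icorr = B / Rp
icorr = 0.032 / 42132 = 7.595×10^-7 A/cm^2

7.595×10^-7 A/cm^2


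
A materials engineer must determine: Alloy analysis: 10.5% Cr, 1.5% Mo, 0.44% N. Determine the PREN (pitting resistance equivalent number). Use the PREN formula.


Apply the PREN formula: PREN = Cr + 3.3*Mo + 16*N
PREN = 10.5 + 3.3*1.5 + 16*0.44
PREN = 10.5 + 4.95 + 7.04 = 22.49

22.49


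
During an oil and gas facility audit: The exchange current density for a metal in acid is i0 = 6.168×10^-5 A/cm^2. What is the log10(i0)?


i0 = 6.168×10^-5 A/cm^2
log10(i0) = -4.21

-4.21


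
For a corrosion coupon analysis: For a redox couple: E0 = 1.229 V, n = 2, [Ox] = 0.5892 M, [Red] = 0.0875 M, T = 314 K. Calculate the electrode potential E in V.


Apply the Nernst equation: E = E0 + (RT/nF)*ln([Ox]/[Red])
Step 1: RT/nF = 8.314*314/(2*96485) = 0.01352851 V
Step 2: [Ox]/[Red] = 0.5892/0.0875 = 6.733714
Step 3: ln(6.733714) = 1.907127
Step 4: correction = 0.01352851 * 1.907127 = 0.026 V
E = 1.229 + 0.026 = 1.255 V

1.255 V


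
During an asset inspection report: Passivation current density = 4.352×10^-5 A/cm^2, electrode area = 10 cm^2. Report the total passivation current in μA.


I = i_pass * A, then convert A → μA (×10^6)
I = 4.352×10^-5 * 10 * 10^6 = 435.2 μA

435.2 μA


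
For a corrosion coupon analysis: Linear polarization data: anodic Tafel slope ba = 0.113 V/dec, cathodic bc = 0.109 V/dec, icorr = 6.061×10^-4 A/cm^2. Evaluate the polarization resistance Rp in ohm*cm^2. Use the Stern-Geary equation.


Apply the Stern-Geary equation: Rp = ba*bc / (2.303*icorr*(ba+bc))
ba*bc = 0.113*0.109 = 0.012317
ba+bc = 0.222; 2.303*icorr*(ba+bc) = 2.303*6.061×10^-4*0.222 = 3.0987832×10^-4
Rp = 0.012317 / 3.0987832×10^-4 = 39.75 ohm*cm^2

39.75 ohm*cm^2


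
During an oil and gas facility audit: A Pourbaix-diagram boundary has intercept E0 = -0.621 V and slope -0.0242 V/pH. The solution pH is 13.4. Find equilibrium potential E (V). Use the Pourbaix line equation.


Apply the Pourbaix line equation: E = E0 + slope*pH
E = -0.621 + (-0.0242)*13.4 = -0.621 + (-0.32428) = -0.94528 V
Rounded to 4 decimal places: E = -0.9453 V

-0.9453 V


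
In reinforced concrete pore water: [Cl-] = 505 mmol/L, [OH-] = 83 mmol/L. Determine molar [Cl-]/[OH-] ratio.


Threshold parameter = [Cl-] / [OH-] (molar basis; both in mmol/L, so units cancel)
Ratio = 505 / 83 = 6.08

6.08


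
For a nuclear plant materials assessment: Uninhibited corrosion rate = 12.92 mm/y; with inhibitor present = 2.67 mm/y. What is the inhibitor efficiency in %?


Apply the inhibitor-efficiency definition: IE = (CR_blank − CR_inh)/CR_blank × 100
IE = (12.92 − 2.67) / 12.92 × 100
IE = 10.25 / 12.92 × 100 = 79.3 %

79.3 %


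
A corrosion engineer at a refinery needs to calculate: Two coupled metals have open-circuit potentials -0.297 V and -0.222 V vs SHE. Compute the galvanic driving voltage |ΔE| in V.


Driving voltage is the absolute potential difference.
|ΔE| = |-0.297 − (-0.222)| = 0.075 V

0.075 V


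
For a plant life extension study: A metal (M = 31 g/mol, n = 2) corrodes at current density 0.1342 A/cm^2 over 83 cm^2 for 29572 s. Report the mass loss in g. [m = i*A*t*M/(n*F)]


Apply Faraday's law: m = i*A*t*M / (n*F)
Total charge passed Q = i*A*t = 0.1342*83*29572 = 329390.6792 C
m = Q*M/(n*F) = 329390.6792*31/(2*96485) = 52.916 g

52.916 g


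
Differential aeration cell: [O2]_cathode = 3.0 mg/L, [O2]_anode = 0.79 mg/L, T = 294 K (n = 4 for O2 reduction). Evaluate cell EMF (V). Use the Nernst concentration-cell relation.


Apply the Nernst concentration-cell relation: E = (RT/nF)*ln(C_cathode/C_anode)
RT/nF = 8.314*294/(4*96485) = 0.00633341 V
ln(3.0/0.79) = 1.33433
E = 0.00633341 * 1.33433 = 0.00845 V

0.00845 V


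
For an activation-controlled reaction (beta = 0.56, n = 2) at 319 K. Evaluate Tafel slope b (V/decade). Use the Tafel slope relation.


Apply the Tafel slope relation: b = 2.303*R*T/(beta*n*F)
Numerator: 2.303 * 8.314 * 319 = 6107.94
Denominator: 0.56 * 2 * 96485 = 108063.2
b = 6107.94 / 108063.2 = 0.057 V/decade

0.057 V/decade


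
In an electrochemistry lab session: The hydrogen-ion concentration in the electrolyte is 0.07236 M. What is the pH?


pH = −log10[H+]
pH = −log10(0.07236) = 1.14

1.14


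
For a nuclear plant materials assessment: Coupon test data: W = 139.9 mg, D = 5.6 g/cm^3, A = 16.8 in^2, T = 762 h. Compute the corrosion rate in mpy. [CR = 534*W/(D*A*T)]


Apply the mpy weight-loss relation: CR = 534 * W / (D * A * T)
Numerator: 534 * 139.9 = 74706.6
Denominator: 5.6 * 16.8 * 762 = 71688.96
CR = 74706.6 / 71688.96 = 1.04209 mpy

1.04209 mpy


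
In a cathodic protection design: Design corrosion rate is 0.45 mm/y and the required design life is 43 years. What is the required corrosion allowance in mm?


Corrosion allowance = CR × design life
CA = 0.45 * 43 = 19.35 mm

19.35 mm


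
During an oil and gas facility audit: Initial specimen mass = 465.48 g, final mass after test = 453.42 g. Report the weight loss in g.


Weight loss = initial − final
WL = 465.48 − 453.42 = 12.06 g

12.06 g


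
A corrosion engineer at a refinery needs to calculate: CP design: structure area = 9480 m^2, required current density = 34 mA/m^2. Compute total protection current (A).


I = area * current density, then convert mA → A (÷1000)
I = 9480 * 34 / 1000 = 322.32 A

322.32 A


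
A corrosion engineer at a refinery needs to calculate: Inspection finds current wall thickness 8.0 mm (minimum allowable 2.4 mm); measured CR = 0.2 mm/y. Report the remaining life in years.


Apply the remaining-life relation: RL = (t_current − t_min) / CR
RL = (8.0 − 2.4) / 0.2 = 5.6 / 0.2 = 28.0 years

28.0 years


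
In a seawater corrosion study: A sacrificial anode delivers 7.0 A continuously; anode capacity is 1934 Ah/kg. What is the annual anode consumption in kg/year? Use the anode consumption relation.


Annual consumption = current * hours per year / capacity
Rate = 7.0 * 8760 / 1934 = 31.7 kg/year

31.7 kg/year


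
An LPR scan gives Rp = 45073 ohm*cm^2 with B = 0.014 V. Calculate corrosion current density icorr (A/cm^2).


Apply the Stern-Geary relation: icorr = B / Rp
icorr = 0.014 / 45073 = 3.106×10^-7 A/cm^2

3.106×10^-7 A/cm^2


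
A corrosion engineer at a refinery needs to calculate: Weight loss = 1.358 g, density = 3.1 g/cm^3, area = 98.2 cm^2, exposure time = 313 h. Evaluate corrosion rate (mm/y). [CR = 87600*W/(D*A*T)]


Apply the mm/y weight-loss relation: CR = 87600 * W / (D * A * T)
Numerator: 87600 * 1.358 = 118960.8
Denominator: 3.1 * 98.2 * 313 = 95283.46
CR = 118960.8 / 95283.46 = 1.2485 mm/y

1.2485 mm/y


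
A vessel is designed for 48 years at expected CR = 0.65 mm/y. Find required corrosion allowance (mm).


Corrosion allowance = CR × design life
CA = 0.65 * 48 = 31.2 mm

31.2 mm


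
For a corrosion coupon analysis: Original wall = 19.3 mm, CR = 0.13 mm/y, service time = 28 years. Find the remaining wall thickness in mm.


Remaining wall = original − CR × time
t = 19.3 − 0.13*28 = 19.3 − 3.64 = 15.66 mm

15.66 mm


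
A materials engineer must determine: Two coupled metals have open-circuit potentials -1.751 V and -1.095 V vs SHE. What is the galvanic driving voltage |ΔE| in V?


Driving voltage is the absolute potential difference.
|ΔE| = |-1.751 − (-1.095)| = 0.656 V

0.656 V


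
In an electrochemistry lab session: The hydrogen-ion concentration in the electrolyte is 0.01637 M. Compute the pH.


pH = −log10[H+]
pH = −log10(0.01637) = 1.79

1.79


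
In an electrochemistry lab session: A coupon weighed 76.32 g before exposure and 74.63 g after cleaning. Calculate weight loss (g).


Weight loss = initial − final
WL = 76.32 − 74.63 = 1.69 g

1.69 g


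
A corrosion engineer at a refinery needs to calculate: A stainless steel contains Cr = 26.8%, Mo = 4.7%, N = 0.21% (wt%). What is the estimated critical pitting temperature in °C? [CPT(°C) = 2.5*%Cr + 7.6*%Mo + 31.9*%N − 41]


Apply the ASTM G48 empirical CPT estimate: CPT(°C) = 2.5*%Cr + 7.6*%Mo + 31.9*%N − 41
2.5*26.8 = 67; 7.6*4.7 = 35.72; 31.9*0.21 = 6.699
CPT = 67 + 35.72 + 6.699 − 41 = 68.419 °C
Rounded to 0.1 °C: CPT ≈ 68.4 °C

68.4 °C


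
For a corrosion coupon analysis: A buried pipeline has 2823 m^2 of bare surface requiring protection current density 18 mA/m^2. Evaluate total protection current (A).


I = area * current density, then convert mA → A (÷1000)
I = 2823 * 18 / 1000 = 50.81 A

50.81 A


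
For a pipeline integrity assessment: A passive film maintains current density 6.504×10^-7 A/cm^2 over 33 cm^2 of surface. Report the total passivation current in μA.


I = i_pass * A, then convert A → μA (×10^6)
I = 6.504×10^-7 * 33 * 10^6 = 21.46 μA

21.46 μA


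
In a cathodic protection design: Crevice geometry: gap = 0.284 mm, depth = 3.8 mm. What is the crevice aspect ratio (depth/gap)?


Aspect ratio = depth / gap
Ratio = 3.8 / 0.284 = 13.4

13.4


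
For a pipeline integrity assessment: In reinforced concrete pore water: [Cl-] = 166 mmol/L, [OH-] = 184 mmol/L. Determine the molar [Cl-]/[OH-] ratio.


Threshold parameter = [Cl-] / [OH-] (molar basis; both in mmol/L, so units cancel)
Ratio = 166 / 184 = 0.9

0.9


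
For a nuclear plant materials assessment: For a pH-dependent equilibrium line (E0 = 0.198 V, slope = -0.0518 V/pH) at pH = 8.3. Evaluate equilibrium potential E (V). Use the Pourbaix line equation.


Apply the Pourbaix line equation: E = E0 + slope*pH
E = 0.198 + (-0.0518)*8.3 = 0.198 + (-0.42994) = -0.23194 V
Rounded to 4 decimal places: E = -0.2319 V

-0.2319 V


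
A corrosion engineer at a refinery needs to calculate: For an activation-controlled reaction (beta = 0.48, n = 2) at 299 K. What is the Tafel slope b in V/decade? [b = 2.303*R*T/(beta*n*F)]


Apply the Tafel slope relation: b = 2.303*R*T/(beta*n*F)
Numerator: 2.303 * 8.314 * 299 = 5725.0
Denominator: 0.48 * 2 * 96485 = 92625.6
b = 5725.0 / 92625.6 = 0.0618 V/decade

0.0618 V/decade


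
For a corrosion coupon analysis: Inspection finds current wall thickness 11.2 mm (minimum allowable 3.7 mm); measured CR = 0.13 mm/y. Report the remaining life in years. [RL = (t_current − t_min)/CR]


Apply the remaining-life relation: RL = (t_current − t_min) / CR
RL = (11.2 − 3.7) / 0.13 = 7.5 / 0.13 = 57.7 years

57.7 years


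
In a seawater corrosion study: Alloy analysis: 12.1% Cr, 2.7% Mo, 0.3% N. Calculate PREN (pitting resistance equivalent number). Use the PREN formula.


Apply the PREN formula: PREN = Cr + 3.3*Mo + 16*N
PREN = 12.1 + 3.3*2.7 + 16*0.3
PREN = 12.1 + 8.91 + 4.8 = 25.81

25.81


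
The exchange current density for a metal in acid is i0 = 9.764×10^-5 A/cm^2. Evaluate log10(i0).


i0 = 9.764×10^-5 A/cm^2
log10(i0) = -4.01

-4.01


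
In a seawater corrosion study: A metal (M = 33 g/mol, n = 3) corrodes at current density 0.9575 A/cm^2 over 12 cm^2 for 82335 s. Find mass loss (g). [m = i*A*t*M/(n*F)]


Apply Faraday's law: m = i*A*t*M / (n*F)
Total charge passed Q = i*A*t = 0.9575*12*82335 = 946029.15 C
m = Q*M/(n*F) = 946029.15*33/(3*96485) = 107.854 g

107.854 g


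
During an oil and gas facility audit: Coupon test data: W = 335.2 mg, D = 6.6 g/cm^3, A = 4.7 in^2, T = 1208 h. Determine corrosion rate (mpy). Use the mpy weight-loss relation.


Apply the mpy weight-loss relation: CR = 534 * W / (D * A * T)
Numerator: 534 * 335.2 = 178996.8
Denominator: 6.6 * 4.7 * 1208 = 37472.16
CR = 178996.8 / 37472.16 = 4.7768 mpy

4.7768 mpy


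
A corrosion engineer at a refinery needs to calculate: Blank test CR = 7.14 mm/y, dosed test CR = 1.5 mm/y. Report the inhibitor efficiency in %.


Apply the inhibitor-efficiency definition: IE = (CR_blank − CR_inh)/CR_blank × 100
IE = (7.14 − 1.5) / 7.14 × 100
IE = 5.64 / 7.14 × 100 = 79.0 %

79.0 %


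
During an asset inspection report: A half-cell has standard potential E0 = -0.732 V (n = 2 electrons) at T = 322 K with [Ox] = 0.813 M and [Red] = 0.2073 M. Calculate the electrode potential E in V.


Apply the Nernst equation: E = E0 + (RT/nF)*ln([Ox]/[Red])
Step 1: RT/nF = 8.314*322/(2*96485) = 0.01387318 V
Step 2: [Ox]/[Red] = 0.813/0.2073 = 3.921852
Step 3: ln(3.921852) = 1.366564
Step 4: correction = 0.01387318 * 1.366564 = 0.019 V
E = -0.732 + 0.019 = -0.713 V

-0.713 V


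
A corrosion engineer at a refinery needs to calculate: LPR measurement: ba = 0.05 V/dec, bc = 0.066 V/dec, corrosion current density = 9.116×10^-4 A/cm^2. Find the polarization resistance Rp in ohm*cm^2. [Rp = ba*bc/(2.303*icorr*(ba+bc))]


Apply the Stern-Geary equation: Rp = ba*bc / (2.303*icorr*(ba+bc))
ba*bc = 0.05*0.066 = 0.0033
ba+bc = 0.116; 2.303*icorr*(ba+bc) = 2.303*9.116×10^-4*0.116 = 2.4353212×10^-4
Rp = 0.0033 / 2.4353212×10^-4 = 13.55 ohm*cm^2

13.55 ohm*cm^2


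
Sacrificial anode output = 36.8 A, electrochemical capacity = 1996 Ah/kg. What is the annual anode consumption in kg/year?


Annual consumption = current * hours per year / capacity
Rate = 36.8 * 8760 / 1996 = 161.5 kg/year

161.5 kg/year


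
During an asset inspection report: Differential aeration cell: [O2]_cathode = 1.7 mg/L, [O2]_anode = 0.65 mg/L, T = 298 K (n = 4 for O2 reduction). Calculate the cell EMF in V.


Apply the Nernst concentration-cell relation: E = (RT/nF)*ln(C_cathode/C_anode)
RT/nF = 8.314*298/(4*96485) = 0.00641958 V
ln(1.7/0.65) = 0.96141
E = 0.00641958 * 0.96141 = 0.00617 V

0.00617 V


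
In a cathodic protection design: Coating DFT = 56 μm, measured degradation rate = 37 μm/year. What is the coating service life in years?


Service life = thickness / degradation rate
Life = 56 / 37 = 1.5 years

1.5 years


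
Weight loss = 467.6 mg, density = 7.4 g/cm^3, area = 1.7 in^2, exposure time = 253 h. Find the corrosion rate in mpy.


Apply the mpy weight-loss relation: CR = 534 * W / (D * A * T)
Numerator: 534 * 467.6 = 249698.4
Denominator: 7.4 * 1.7 * 253 = 3182.74
CR = 249698.4 / 3182.74 = 78.454 mpy

78.454 mpy


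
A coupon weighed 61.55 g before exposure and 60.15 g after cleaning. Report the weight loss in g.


Weight loss = initial − final
WL = 61.55 − 60.15 = 1.4 g

1.4 g


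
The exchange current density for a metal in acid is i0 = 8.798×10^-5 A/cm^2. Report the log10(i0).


i0 = 8.798×10^-5 A/cm^2
log10(i0) = -4.056

-4.056


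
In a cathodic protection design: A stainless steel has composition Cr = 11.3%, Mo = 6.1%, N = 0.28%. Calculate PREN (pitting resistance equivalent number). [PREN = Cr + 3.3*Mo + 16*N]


Apply the PREN formula: PREN = Cr + 3.3*Mo + 16*N
PREN = 11.3 + 3.3*6.1 + 16*0.28
PREN = 11.3 + 20.13 + 4.48 = 35.91

35.91


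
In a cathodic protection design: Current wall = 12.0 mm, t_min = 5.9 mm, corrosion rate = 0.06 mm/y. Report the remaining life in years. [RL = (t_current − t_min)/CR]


Apply the remaining-life relation: RL = (t_current − t_min) / CR
RL = (12.0 − 5.9) / 0.06 = 6.1 / 0.06 = 101.7 years

101.7 years


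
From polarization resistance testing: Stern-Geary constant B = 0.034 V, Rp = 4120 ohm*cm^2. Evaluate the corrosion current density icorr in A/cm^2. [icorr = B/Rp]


Apply the Stern-Geary relation: icorr = B / Rp
icorr = 0.034 / 4120 = 8.252×10^-6 A/cm^2

8.252×10^-6 A/cm^2


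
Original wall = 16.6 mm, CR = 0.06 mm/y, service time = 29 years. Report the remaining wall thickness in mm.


Remaining wall = original − CR × time
t = 16.6 − 0.06*29 = 16.6 − 1.74 = 14.86 mm

14.86 mm


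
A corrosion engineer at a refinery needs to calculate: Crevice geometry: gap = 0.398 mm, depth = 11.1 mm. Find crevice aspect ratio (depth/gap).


Aspect ratio = depth / gap
Ratio = 11.1 / 0.398 = 27.9

27.9


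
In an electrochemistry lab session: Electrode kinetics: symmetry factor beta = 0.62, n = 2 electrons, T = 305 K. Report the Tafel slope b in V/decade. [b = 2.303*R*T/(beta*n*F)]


Apply the Tafel slope relation: b = 2.303*R*T/(beta*n*F)
Numerator: 2.303 * 8.314 * 305 = 5839.88
Denominator: 0.62 * 2 * 96485 = 119641.4
b = 5839.88 / 119641.4 = 0.0488 V/decade

0.0488 V/decade


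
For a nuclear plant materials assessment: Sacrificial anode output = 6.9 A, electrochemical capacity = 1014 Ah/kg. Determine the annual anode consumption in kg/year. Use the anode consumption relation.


Annual consumption = current * hours per year / capacity
Rate = 6.9 * 8760 / 1014 = 59.6 kg/year

59.6 kg/year


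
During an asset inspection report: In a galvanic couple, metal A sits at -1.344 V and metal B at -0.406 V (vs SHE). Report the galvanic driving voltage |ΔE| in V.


Driving voltage is the absolute potential difference.
|ΔE| = |-1.344 − (-0.406)| = 0.938 V

0.938 V


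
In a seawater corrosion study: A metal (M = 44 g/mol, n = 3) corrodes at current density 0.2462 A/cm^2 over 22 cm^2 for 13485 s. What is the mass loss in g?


Apply Faraday's law: m = i*A*t*M / (n*F)
Total charge passed Q = i*A*t = 0.2462*22*13485 = 73040.154 C
m = Q*M/(n*F) = 73040.154*44/(3*96485) = 11.10282 g

11.10282 g


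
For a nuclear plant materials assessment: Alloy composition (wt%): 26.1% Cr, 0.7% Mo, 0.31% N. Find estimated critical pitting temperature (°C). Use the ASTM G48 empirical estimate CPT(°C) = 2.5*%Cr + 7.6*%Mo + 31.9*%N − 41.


Apply the ASTM G48 empirical CPT estimate: CPT(°C) = 2.5*%Cr + 7.6*%Mo + 31.9*%N − 41
2.5*26.1 = 65.25; 7.6*0.7 = 5.32; 31.9*0.31 = 9.889
CPT = 65.25 + 5.32 + 9.889 − 41 = 39.459 °C
Rounded to 0.1 °C: CPT ≈ 39.5 °C

39.5 °C


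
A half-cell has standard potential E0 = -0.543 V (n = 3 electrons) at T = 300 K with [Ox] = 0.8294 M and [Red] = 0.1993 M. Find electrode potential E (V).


Apply the Nernst equation: E = E0 + (RT/nF)*ln([Ox]/[Red])
Step 1: RT/nF = 8.314*300/(3*96485) = 0.00861688 V
Step 2: [Ox]/[Red] = 0.8294/0.1993 = 4.161565
Step 3: ln(4.161565) = 1.425891
Step 4: correction = 0.00861688 * 1.425891 = 0.0123 V
E = -0.543 + 0.0123 = -0.5307 V

-0.5307 V


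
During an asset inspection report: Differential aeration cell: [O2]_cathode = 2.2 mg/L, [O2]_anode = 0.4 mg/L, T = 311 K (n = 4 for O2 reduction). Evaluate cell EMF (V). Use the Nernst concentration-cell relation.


Apply the Nernst concentration-cell relation: E = (RT/nF)*ln(C_cathode/C_anode)
RT/nF = 8.314*311/(4*96485) = 0.00669963 V
ln(2.2/0.4) = 1.70475
E = 0.00669963 * 1.70475 = 0.01142 V

0.01142 V


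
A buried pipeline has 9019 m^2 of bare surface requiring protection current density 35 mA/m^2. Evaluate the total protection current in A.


I = area * current density, then convert mA → A (÷1000)
I = 9019 * 35 / 1000 = 315.67 A

315.67 A


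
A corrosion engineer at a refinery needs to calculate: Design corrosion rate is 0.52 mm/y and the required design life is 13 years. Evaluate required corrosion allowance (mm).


Corrosion allowance = CR × design life
CA = 0.52 * 13 = 6.76 mm

6.76 mm


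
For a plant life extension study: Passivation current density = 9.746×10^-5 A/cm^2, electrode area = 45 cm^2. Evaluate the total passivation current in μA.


I = i_pass * A, then convert A → μA (×10^6)
I = 9.746×10^-5 * 45 * 10^6 = 4385.7 μA

4385.7 μA


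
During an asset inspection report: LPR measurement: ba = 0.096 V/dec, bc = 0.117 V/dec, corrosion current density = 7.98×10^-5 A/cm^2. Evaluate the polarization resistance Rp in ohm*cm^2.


Apply the Stern-Geary equation: Rp = ba*bc / (2.303*icorr*(ba+bc))
ba*bc = 0.096*0.117 = 0.011232
ba+bc = 0.213; 2.303*icorr*(ba+bc) = 2.303*7.98×10^-5*0.213 = 3.9145012×10^-5
Rp = 0.011232 / 3.9145012×10^-5 = 286.93 ohm*cm^2

286.93 ohm*cm^2


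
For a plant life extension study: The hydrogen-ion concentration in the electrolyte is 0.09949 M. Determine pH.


pH = −log10[H+]
pH = −log10(0.09949) = 1.0

1.0


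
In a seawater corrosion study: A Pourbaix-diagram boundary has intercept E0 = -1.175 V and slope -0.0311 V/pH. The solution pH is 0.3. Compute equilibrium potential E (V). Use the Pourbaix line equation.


Apply the Pourbaix line equation: E = E0 + slope*pH
E = -1.175 + (-0.0311)*0.3 = -1.175 + (-0.00933) = -1.18433 V
Rounded to 4 decimal places: E = -1.1843 V

-1.1843 V


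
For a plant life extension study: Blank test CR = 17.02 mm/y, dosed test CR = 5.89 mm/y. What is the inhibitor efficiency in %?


Apply the inhibitor-efficiency definition: IE = (CR_blank − CR_inh)/CR_blank × 100
IE = (17.02 − 5.89) / 17.02 × 100
IE = 11.13 / 17.02 × 100 = 65.4 %

65.4 %


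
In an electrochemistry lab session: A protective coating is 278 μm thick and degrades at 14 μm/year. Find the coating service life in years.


Service life = thickness / degradation rate
Life = 278 / 14 = 19.9 years

19.9 years


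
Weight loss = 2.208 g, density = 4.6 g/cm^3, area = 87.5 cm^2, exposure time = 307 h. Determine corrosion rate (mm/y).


Apply the mm/y weight-loss relation: CR = 87600 * W / (D * A * T)
Numerator: 87600 * 2.208 = 193420.8
Denominator: 4.6 * 87.5 * 307 = 123567.5
CR = 193420.8 / 123567.5 = 1.5653 mm/y

1.5653 mm/y


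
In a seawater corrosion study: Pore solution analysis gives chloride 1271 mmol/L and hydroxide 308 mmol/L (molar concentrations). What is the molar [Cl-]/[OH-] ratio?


Threshold parameter = [Cl-] / [OH-] (molar basis; both in mmol/L, so units cancel)
Ratio = 1271 / 308 = 4.13

4.13


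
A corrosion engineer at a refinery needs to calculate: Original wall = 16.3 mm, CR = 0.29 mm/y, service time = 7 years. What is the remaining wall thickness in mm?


Remaining wall = original − CR × time
t = 16.3 − 0.29*7 = 16.3 − 2.03 = 14.27 mm

14.27 mm


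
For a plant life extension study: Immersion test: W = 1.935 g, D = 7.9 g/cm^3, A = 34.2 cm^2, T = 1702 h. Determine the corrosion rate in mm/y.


Apply the mm/y weight-loss relation: CR = 87600 * W / (D * A * T)
Numerator: 87600 * 1.935 = 169506.0
Denominator: 7.9 * 34.2 * 1702 = 459846.36
CR = 169506.0 / 459846.36 = 0.3686 mm/y

0.3686 mm/y


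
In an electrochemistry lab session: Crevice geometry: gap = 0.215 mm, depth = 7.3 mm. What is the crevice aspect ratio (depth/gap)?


Aspect ratio = depth / gap
Ratio = 7.3 / 0.215 = 34.0

34.0


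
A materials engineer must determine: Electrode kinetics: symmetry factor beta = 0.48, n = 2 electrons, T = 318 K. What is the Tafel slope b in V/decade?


Apply the Tafel slope relation: b = 2.303*R*T/(beta*n*F)
Numerator: 2.303 * 8.314 * 318 = 6088.79
Denominator: 0.48 * 2 * 96485 = 92625.6
b = 6088.79 / 92625.6 = 0.066 V/decade

0.066 V/decade


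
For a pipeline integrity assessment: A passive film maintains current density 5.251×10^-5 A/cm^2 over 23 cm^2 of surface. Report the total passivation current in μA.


I = i_pass * A, then convert A → μA (×10^6)
I = 5.251×10^-5 * 23 * 10^6 = 1207.73 μA

1207.73 μA


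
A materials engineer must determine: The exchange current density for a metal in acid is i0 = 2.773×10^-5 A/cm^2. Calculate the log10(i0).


i0 = 2.773×10^-5 A/cm^2
log10(i0) = -4.557

-4.557


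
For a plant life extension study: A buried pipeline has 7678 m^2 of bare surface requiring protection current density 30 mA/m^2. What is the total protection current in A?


I = area * current density, then convert mA → A (÷1000)
I = 7678 * 30 / 1000 = 230.34 A

230.34 A


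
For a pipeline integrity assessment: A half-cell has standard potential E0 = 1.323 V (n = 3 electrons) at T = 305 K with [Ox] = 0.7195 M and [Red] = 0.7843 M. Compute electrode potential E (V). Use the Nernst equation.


Apply the Nernst equation: E = E0 + (RT/nF)*ln([Ox]/[Red])
Step 1: RT/nF = 8.314*305/(3*96485) = 0.0087605 V
Step 2: [Ox]/[Red] = 0.7195/0.7843 = 0.917379
Step 3: ln(0.917379) = -0.086235
Step 4: correction = 0.0087605 * -0.086235 = -0.001 V
E = 1.323 + -0.001 = 1.322 V

1.322 V


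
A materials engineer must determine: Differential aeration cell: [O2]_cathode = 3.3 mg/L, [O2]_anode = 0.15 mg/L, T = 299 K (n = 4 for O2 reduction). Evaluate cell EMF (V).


Apply the Nernst concentration-cell relation: E = (RT/nF)*ln(C_cathode/C_anode)
RT/nF = 8.314*299/(4*96485) = 0.00644112 V
ln(3.3/0.15) = 3.09104
E = 0.00644112 * 3.09104 = 0.01991 V

0.01991 V


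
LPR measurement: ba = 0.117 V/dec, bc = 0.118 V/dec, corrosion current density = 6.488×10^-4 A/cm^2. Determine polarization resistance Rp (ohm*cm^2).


Apply the Stern-Geary equation: Rp = ba*bc / (2.303*icorr*(ba+bc))
ba*bc = 0.117*0.118 = 0.013806
ba+bc = 0.235; 2.303*icorr*(ba+bc) = 2.303*6.488×10^-4*0.235 = 3.511338×10^-4
Rp = 0.013806 / 3.511338×10^-4 = 39.3 ohm*cm^2

39.3 ohm*cm^2


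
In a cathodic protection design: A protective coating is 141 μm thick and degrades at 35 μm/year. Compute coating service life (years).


Service life = thickness / degradation rate
Life = 141 / 35 = 4.0 years

4.0 years


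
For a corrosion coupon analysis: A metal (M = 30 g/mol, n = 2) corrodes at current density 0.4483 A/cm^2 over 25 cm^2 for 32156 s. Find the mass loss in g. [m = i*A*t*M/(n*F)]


Apply Faraday's law: m = i*A*t*M / (n*F)
Total charge passed Q = i*A*t = 0.4483*25*32156 = 360388.37 C
m = Q*M/(n*F) = 360388.37*30/(2*96485) = 56.0276 g

56.0276 g


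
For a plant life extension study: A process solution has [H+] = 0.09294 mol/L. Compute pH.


pH = −log10[H+]
pH = −log10(0.09294) = 1.03

1.03


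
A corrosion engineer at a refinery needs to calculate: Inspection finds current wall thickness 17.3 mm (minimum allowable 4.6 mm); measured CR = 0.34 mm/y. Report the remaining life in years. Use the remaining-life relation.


Apply the remaining-life relation: RL = (t_current − t_min) / CR
RL = (17.3 − 4.6) / 0.34 = 12.7 / 0.34 = 37.4 years

37.4 years


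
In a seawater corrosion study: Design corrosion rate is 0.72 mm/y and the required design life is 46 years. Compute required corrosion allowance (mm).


Corrosion allowance = CR × design life
CA = 0.72 * 46 = 33.12 mm

33.12 mm


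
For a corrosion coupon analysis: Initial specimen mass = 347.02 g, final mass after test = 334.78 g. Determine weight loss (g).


Weight loss = initial − final
WL = 347.02 − 334.78 = 12.24 g

12.24 g


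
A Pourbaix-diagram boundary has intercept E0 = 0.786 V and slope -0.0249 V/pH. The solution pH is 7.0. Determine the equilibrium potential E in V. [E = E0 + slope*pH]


Apply the Pourbaix line equation: E = E0 + slope*pH
E = 0.786 + (-0.0249)*7.0 = 0.786 + (-0.1743) = 0.6117 V
Rounded to 3 decimal places: E = 0.612 V

0.612 V


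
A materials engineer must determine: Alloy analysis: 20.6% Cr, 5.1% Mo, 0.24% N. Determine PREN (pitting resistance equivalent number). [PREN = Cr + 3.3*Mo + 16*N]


Apply the PREN formula: PREN = Cr + 3.3*Mo + 16*N
PREN = 20.6 + 3.3*5.1 + 16*0.24
PREN = 20.6 + 16.83 + 3.84 = 41.27

41.27


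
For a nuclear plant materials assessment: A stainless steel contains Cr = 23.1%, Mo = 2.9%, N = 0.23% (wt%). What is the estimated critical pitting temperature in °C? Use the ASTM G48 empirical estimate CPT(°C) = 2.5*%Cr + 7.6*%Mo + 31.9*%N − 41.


Apply the ASTM G48 empirical CPT estimate: CPT(°C) = 2.5*%Cr + 7.6*%Mo + 31.9*%N − 41
2.5*23.1 = 57.75; 7.6*2.9 = 22.04; 31.9*0.23 = 7.337
CPT = 57.75 + 22.04 + 7.337 − 41 = 46.127 °C
Rounded to 0.1 °C: CPT ≈ 46.1 °C

46.1 °C


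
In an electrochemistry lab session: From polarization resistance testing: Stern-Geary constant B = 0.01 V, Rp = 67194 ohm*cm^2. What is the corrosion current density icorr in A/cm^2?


Apply the Stern-Geary relation: icorr = B / Rp
icorr = 0.01 / 67194 = 1.488×10^-7 A/cm^2

1.488×10^-7 A/cm^2


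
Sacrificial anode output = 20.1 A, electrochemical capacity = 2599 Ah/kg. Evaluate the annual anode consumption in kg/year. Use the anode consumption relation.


Annual consumption = current * hours per year / capacity
Rate = 20.1 * 8760 / 2599 = 67.7 kg/year

67.7 kg/year


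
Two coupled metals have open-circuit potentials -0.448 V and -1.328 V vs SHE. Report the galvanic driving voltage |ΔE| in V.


Driving voltage is the absolute potential difference.
|ΔE| = |-0.448 − (-1.328)| = 0.88 V

0.88 V


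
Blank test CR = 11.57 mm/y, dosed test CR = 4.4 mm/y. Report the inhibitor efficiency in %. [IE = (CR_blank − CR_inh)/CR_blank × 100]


Apply the inhibitor-efficiency definition: IE = (CR_blank − CR_inh)/CR_blank × 100
IE = (11.57 − 4.4) / 11.57 × 100
IE = 7.17 / 11.57 × 100 = 62.0 %

62.0 %


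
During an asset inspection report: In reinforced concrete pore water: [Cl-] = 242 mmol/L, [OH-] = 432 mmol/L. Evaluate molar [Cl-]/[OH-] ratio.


Threshold parameter = [Cl-] / [OH-] (molar basis; both in mmol/L, so units cancel)
Ratio = 242 / 432 = 0.56

0.56


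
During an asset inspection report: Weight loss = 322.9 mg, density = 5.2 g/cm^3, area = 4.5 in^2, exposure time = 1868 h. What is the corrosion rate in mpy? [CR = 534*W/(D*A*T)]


Apply the mpy weight-loss relation: CR = 534 * W / (D * A * T)
Numerator: 534 * 322.9 = 172428.6
Denominator: 5.2 * 4.5 * 1868 = 43711.2
CR = 172428.6 / 43711.2 = 3.9447 mpy

3.9447 mpy


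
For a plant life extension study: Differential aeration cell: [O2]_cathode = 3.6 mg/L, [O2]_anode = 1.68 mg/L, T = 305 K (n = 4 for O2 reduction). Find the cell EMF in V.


Apply the Nernst concentration-cell relation: E = (RT/nF)*ln(C_cathode/C_anode)
RT/nF = 8.314*305/(4*96485) = 0.00657037 V
ln(3.6/1.68) = 0.76214
E = 0.00657037 * 0.76214 = 0.00501 V

0.00501 V


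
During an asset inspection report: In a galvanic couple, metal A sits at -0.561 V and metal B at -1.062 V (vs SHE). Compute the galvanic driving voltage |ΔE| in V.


Driving voltage is the absolute potential difference.
|ΔE| = |-0.561 − (-1.062)| = 0.501 V

0.501 V


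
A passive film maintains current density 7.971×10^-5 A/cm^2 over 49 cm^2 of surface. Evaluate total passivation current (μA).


I = i_pass * A, then convert A → μA (×10^6)
I = 7.971×10^-5 * 49 * 10^6 = 3905.79 μA

3905.79 μA


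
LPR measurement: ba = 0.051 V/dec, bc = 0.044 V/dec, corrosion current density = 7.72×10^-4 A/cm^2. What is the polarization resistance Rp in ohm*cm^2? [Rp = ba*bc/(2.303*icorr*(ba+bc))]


Apply the Stern-Geary equation: Rp = ba*bc / (2.303*icorr*(ba+bc))
ba*bc = 0.051*0.044 = 0.002244
ba+bc = 0.095; 2.303*icorr*(ba+bc) = 2.303*7.72×10^-4*0.095 = 1.6890202×10^-4
Rp = 0.002244 / 1.6890202×10^-4 = 13.3 ohm*cm^2

13.3 ohm*cm^2


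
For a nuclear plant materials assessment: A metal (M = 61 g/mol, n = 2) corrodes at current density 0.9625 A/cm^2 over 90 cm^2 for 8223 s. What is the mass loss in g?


Apply Faraday's law: m = i*A*t*M / (n*F)
Total charge passed Q = i*A*t = 0.9625*90*8223 = 712317.375 C
m = Q*M/(n*F) = 712317.375*61/(2*96485) = 225.172 g

225.172 g


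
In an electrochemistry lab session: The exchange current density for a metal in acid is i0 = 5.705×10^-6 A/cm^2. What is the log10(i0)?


i0 = 5.705×10^-6 A/cm^2
log10(i0) = -5.244

-5.244


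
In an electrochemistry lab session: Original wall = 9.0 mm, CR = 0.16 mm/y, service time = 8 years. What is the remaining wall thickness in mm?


Remaining wall = original − CR × time
t = 9.0 − 0.16*8 = 9.0 − 1.28 = 7.72 mm

7.72 mm


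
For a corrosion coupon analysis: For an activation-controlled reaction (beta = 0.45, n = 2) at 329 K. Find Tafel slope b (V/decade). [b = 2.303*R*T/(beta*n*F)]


Apply the Tafel slope relation: b = 2.303*R*T/(beta*n*F)
Numerator: 2.303 * 8.314 * 329 = 6299.41
Denominator: 0.45 * 2 * 96485 = 86836.5
b = 6299.41 / 86836.5 = 0.0725 V/decade

0.0725 V/decade


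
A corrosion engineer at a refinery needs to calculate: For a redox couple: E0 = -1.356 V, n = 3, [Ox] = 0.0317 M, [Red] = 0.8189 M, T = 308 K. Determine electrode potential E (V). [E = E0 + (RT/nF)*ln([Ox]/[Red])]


Apply the Nernst equation: E = E0 + (RT/nF)*ln([Ox]/[Red])
Step 1: RT/nF = 8.314*308/(3*96485) = 0.00884667 V
Step 2: [Ox]/[Red] = 0.0317/0.8189 = 0.03871
Step 3: ln(0.03871) = -3.251657
Step 4: correction = 0.00884667 * -3.251657 = -0.0288 V
E = -1.356 + -0.0288 = -1.3848 V

-1.3848 V


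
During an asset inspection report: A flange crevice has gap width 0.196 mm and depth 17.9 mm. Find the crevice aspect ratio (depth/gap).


Aspect ratio = depth / gap
Ratio = 17.9 / 0.196 = 91.3

91.3


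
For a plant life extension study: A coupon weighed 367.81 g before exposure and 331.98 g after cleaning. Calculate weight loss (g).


Weight loss = initial − final
WL = 367.81 − 331.98 = 35.83 g

35.83 g


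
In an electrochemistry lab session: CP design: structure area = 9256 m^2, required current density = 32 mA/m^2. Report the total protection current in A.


I = area * current density, then convert mA → A (÷1000)
I = 9256 * 32 / 1000 = 296.19 A

296.19 A


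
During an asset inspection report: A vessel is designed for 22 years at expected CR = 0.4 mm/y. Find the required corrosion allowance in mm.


Corrosion allowance = CR × design life
CA = 0.4 * 22 = 8.8 mm

8.8 mm


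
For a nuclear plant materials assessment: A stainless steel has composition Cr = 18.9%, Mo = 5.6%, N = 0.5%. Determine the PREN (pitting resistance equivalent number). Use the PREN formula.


Apply the PREN formula: PREN = Cr + 3.3*Mo + 16*N
PREN = 18.9 + 3.3*5.6 + 16*0.5
PREN = 18.9 + 18.48 + 8.0 = 45.38

45.38


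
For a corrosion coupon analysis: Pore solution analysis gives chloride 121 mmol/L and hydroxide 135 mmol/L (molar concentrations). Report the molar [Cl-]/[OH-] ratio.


Threshold parameter = [Cl-] / [OH-] (molar basis; both in mmol/L, so units cancel)
Ratio = 121 / 135 = 0.9

0.9


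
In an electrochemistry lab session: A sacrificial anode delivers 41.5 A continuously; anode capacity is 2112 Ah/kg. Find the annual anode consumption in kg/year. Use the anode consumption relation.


Annual consumption = current * hours per year / capacity
Rate = 41.5 * 8760 / 2112 = 172.1 kg/year

172.1 kg/year


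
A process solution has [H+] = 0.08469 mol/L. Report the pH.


pH = −log10[H+]
pH = −log10(0.08469) = 1.07

1.07


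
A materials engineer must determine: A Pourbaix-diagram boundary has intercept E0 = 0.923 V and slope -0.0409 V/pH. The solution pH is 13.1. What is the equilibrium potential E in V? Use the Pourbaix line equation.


Apply the Pourbaix line equation: E = E0 + slope*pH
E = 0.923 + (-0.0409)*13.1 = 0.923 + (-0.53579) = 0.38721 V
Rounded to 3 decimal places: E = 0.387 V

0.387 V


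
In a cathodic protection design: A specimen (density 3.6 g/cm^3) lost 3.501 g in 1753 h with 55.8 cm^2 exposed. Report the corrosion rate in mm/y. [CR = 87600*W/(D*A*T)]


Apply the mm/y weight-loss relation: CR = 87600 * W / (D * A * T)
Numerator: 87600 * 3.501 = 306687.6
Denominator: 3.6 * 55.8 * 1753 = 352142.64
CR = 306687.6 / 352142.64 = 0.870919 mm/y

0.870919 mm/y


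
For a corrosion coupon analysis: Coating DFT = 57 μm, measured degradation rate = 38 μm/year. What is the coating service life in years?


Service life = thickness / degradation rate
Life = 57 / 38 = 1.5 years

1.5 years


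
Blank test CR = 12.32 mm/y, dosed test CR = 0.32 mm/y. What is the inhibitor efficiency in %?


Apply the inhibitor-efficiency definition: IE = (CR_blank − CR_inh)/CR_blank × 100
IE = (12.32 − 0.32) / 12.32 × 100
IE = 12.0 / 12.32 × 100 = 97.4 %

97.4 %


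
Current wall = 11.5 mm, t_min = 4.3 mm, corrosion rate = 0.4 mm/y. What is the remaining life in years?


Apply the remaining-life relation: RL = (t_current − t_min) / CR
RL = (11.5 − 4.3) / 0.4 = 7.2 / 0.4 = 18.0 years

18.0 years


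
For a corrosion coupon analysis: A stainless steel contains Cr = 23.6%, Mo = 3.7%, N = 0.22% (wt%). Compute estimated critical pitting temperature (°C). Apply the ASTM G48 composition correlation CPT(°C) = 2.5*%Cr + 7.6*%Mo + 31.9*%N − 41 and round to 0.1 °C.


Apply the ASTM G48 empirical CPT estimate: CPT(°C) = 2.5*%Cr + 7.6*%Mo + 31.9*%N − 41
2.5*23.6 = 59; 7.6*3.7 = 28.12; 31.9*0.22 = 7.018
CPT = 59 + 28.12 + 7.018 − 41 = 53.138 °C
Rounded to 0.1 °C: CPT ≈ 53.1 °C

53.1 °C


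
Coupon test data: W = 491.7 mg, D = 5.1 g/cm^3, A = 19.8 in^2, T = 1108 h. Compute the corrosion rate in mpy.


Apply the mpy weight-loss relation: CR = 534 * W / (D * A * T)
Numerator: 534 * 491.7 = 262567.8
Denominator: 5.1 * 19.8 * 1108 = 111885.84
CR = 262567.8 / 111885.84 = 2.34675 mpy

2.34675 mpy


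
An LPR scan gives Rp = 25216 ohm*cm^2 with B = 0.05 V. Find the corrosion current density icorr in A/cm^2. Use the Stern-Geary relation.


Apply the Stern-Geary relation: icorr = B / Rp
icorr = 0.05 / 25216 = 1.983×10^-6 A/cm^2

1.983×10^-6 A/cm^2


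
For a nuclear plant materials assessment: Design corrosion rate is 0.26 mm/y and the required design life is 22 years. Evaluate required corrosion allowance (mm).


Corrosion allowance = CR × design life
CA = 0.26 * 22 = 5.72 mm

5.72 mm


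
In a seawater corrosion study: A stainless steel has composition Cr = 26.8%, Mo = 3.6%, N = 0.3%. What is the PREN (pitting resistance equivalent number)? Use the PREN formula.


Apply the PREN formula: PREN = Cr + 3.3*Mo + 16*N
PREN = 26.8 + 3.3*3.6 + 16*0.3
PREN = 26.8 + 11.88 + 4.8 = 43.48

43.48


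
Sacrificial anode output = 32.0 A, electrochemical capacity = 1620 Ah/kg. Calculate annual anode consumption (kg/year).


Annual consumption = current * hours per year / capacity
Rate = 32.0 * 8760 / 1620 = 173.0 kg/year

173.0 kg/year


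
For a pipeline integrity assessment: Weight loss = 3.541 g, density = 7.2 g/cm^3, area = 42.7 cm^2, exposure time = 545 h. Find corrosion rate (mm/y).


Apply the mm/y weight-loss relation: CR = 87600 * W / (D * A * T)
Numerator: 87600 * 3.541 = 310191.6
Denominator: 7.2 * 42.7 * 545 = 167554.8
CR = 310191.6 / 167554.8 = 1.851284 mm/y

1.851284 mm/y


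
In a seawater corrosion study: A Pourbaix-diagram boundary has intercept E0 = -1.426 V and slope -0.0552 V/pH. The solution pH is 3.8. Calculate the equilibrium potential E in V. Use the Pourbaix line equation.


Apply the Pourbaix line equation: E = E0 + slope*pH
E = -1.426 + (-0.0552)*3.8 = -1.426 + (-0.20976) = -1.63576 V
Rounded to 4 decimal places: E = -1.6358 V

-1.6358 V
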